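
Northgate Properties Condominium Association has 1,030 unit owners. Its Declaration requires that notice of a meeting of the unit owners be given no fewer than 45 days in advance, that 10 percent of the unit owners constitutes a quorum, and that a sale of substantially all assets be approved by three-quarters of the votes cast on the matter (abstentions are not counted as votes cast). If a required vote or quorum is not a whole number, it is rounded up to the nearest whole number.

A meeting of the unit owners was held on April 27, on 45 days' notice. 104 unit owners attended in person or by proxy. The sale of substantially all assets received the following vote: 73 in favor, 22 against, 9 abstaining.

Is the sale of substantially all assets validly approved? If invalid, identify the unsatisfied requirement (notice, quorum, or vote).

Valid — all requirements satisfied.

Notice: 45 days given; 45 required. Satisfied.
Quorum: 10% of 1,030 = 103; 104 present. Satisfied.
Vote: requires three-fourths of the votes cast (104 − 9 abstaining = 95); 3/4 of 95 = 71.25, rounded up to 72, so 72 needed; 73 in favor. Satisfied.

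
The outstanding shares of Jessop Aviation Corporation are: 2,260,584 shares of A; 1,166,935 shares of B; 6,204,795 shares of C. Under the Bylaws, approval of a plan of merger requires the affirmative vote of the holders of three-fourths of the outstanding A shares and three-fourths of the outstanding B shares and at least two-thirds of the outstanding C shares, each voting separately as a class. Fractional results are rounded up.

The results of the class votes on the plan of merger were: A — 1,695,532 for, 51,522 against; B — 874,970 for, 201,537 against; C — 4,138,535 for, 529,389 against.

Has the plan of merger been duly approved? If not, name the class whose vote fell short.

A: 3/4 of 2260584 = 1695438; 1,695,438 required, 1,695,532 in favor — approved.
B: 3/4 of 1166935 = 875201.25, rounded up to 875202; 875,202 required, 874,970 in favor — not approved.
C: 2/3 of 6204795 = 4136530; 4,136,530 required, 4,138,535 in favor — approved.

Not approved — the B shares did not give the required vote.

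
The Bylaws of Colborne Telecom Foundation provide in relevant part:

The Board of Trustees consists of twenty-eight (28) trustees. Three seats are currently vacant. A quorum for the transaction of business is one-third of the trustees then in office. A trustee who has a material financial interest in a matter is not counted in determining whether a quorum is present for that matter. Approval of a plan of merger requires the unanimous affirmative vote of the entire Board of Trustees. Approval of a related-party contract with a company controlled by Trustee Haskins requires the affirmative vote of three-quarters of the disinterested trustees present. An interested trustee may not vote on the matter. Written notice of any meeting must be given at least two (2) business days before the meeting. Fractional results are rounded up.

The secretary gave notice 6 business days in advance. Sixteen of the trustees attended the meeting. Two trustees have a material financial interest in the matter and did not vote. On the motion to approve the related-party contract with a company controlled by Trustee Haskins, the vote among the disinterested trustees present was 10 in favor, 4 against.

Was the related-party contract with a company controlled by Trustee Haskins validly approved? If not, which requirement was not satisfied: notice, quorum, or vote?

Invalid — vote requirement not satisfied.

Notice: 6 business days given; 2 required (6 ≥ 2). Satisfied.
Quorum: 16 present, but the 2 interested trustees do not count, leaving 14. Quorum is 9. Satisfied.
Vote: the related-party contract with a company controlled by Trustee Haskins requires three-fourths of the disinterested trustees present (16 − 2 = 14). 3/4 of 14 = 10.50, rounded up to 11, so 11 affirmative votes are needed; 10 voted in favor. Not satisfied.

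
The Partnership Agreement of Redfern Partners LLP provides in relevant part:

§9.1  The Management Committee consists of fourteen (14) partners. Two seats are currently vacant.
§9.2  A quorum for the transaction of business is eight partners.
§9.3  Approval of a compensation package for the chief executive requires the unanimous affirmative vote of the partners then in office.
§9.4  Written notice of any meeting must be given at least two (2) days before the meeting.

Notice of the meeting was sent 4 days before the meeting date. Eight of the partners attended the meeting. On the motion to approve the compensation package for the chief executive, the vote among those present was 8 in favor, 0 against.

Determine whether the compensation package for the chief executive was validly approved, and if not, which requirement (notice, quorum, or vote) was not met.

Invalid — vote requirement not satisfied.

Notice: 4 days given; 2 required (4 ≥ 2). Satisfied.
Quorum: 8 present; quorum is 8. Satisfied.
Vote: the compensation package for the chief executive requires the unanimous vote of the partners then in office (12). Unanimous means all 12, so 12 affirmative votes are needed; 8 voted in favor. Not satisfied.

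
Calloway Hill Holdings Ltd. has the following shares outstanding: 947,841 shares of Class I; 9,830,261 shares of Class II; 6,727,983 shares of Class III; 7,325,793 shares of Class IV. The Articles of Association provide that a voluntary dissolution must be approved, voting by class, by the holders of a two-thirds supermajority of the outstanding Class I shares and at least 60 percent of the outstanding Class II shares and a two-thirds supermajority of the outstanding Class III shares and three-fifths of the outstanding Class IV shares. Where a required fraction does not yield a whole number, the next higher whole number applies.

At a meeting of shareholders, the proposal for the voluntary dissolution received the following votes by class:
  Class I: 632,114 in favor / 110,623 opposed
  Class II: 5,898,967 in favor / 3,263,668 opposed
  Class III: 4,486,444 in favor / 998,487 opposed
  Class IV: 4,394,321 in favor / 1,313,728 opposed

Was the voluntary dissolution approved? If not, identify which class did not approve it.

Class I: 2/3 of 947841 = 631894; 631,894 required, 632,114 in favor — approved.
Class II: 3/5 of 9830261 = 5898156.60, rounded up to 5898157; 5,898,157 required, 5,898,967 in favor — approved.
Class III: 2/3 of 6727983 = 4485322; 4,485,322 required, 4,486,444 in favor — approved.
Class IV: 3/5 of 7325793 = 4395475.80, rounded up to 4395476; 4,395,476 required, 4,394,321 in favor — not approved.

Not approved — the Class IV shares did not give the required vote.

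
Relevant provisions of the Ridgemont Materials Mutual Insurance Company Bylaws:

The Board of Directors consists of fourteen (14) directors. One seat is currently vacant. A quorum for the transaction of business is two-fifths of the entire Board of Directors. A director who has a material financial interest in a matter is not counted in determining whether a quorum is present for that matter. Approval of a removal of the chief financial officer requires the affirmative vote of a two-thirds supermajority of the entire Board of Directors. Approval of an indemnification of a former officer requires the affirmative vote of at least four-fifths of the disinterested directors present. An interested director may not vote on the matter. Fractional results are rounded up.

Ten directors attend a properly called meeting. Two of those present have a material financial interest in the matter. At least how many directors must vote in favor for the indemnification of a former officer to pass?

The indemnification of a former officer requires four-fifths of the disinterested directors present (10 − 2 = 8).
4/5 of 8 = 6.40, rounded up to 7.

7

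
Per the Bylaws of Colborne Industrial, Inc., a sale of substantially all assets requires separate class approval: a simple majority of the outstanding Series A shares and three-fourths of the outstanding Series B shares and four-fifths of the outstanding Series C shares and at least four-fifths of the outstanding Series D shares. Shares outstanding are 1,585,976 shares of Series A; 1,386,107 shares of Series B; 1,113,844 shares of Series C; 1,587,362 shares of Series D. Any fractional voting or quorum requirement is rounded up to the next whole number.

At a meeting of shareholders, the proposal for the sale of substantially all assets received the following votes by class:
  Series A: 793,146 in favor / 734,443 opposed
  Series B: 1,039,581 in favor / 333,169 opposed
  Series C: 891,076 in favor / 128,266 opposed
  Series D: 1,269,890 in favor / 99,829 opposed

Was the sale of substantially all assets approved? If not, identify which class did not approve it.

Approved — every class gave the required vote.

Series A: a majority of 1585976 is 792989; 792,989 required, 793,146 in favor — approved.
Series B: 3/4 of 1386107 = 1039580.25, rounded up to 1039581; 1,039,581 required, 1,039,581 in favor — approved.
Series C: 4/5 of 1113844 = 891075.20, rounded up to 891076; 891,076 required, 891,076 in favor — approved.
Series D: 4/5 of 1587362 = 1269889.60, rounded up to 1269890; 1,269,890 required, 1,269,890 in favor — approved.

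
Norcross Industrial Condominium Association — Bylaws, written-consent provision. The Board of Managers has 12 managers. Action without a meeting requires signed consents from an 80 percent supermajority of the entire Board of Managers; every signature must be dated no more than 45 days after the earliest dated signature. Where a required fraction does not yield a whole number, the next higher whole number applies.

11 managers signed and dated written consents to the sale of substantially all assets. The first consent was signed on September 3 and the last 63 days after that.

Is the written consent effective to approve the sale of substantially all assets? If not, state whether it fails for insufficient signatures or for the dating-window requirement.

Not effective — dating-window requirement not satisfied.

Signatures required: an 80 percent supermajority of 12 — 4/5 of 12 = 9.60, rounded up to 10, so 10 needed; 11 signed. Sufficient.
Dating window: the latest signature is 63 days after the earliest; the limit is 45 days. Outside the window.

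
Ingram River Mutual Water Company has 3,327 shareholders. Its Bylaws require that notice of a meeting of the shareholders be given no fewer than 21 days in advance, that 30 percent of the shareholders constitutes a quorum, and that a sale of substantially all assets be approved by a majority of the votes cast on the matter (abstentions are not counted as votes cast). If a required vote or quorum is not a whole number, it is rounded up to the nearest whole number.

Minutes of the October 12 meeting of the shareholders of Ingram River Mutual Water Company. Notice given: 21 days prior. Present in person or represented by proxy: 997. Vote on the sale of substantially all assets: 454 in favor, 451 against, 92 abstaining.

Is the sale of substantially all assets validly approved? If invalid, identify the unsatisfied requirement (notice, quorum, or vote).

Invalid — quorum requirement not satisfied.

Notice: 21 days given; 21 required. Satisfied.
Quorum: 30% of 3,327 = 998.10, rounded up to 999; 997 present. Not satisfied.
Vote: requires a majority of the votes cast (997 − 92 abstaining = 905); a majority of 905 is 453, so 453 needed; 454 in favor. Satisfied.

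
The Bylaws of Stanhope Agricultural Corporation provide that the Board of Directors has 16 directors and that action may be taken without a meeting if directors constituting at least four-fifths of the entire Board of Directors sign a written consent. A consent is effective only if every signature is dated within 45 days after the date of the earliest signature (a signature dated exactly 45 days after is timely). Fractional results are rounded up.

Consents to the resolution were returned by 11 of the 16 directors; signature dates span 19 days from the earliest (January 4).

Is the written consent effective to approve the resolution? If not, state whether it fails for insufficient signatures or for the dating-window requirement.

Signatures required: at least four-fifths of 16 — 4/5 of 16 = 12.80, rounded up to 13, so 13 needed; 11 signed. Insufficient.
Dating window: the latest signature is 19 days after the earliest; the limit is 45 days. Within the window.

Not effective — insufficient signatures.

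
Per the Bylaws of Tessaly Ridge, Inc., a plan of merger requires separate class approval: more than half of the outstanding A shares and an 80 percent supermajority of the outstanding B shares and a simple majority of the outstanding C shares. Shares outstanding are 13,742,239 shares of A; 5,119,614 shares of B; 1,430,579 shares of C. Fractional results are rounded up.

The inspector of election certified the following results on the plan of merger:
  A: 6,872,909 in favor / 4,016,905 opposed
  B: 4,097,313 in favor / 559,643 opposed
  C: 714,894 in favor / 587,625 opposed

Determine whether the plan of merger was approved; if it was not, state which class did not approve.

Not approved — the C shares did not give the required vote.

A: a majority of 13742239 is 6871120; 6,871,120 required, 6,872,909 in favor — approved.
B: 4/5 of 5119614 = 4095691.20, rounded up to 4095692; 4,095,692 required, 4,097,313 in favor — approved.
C: a majority of 1430579 is 715290; 715,290 required, 714,894 in favor — not approved.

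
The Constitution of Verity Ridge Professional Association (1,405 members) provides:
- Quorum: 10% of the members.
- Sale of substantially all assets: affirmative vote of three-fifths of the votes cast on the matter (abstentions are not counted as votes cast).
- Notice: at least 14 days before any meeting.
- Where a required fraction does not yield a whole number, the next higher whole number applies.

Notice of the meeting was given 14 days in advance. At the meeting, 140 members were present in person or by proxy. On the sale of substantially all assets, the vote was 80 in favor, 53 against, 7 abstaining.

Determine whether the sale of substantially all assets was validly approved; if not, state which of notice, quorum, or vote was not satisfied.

Invalid — quorum requirement not satisfied.

Notice: 14 days given; 14 required. Satisfied.
Quorum: 10% of 1,405 = 140.50, rounded up to 141; 140 present. Not satisfied.
Vote: requires three-fifths of the votes cast (140 − 7 abstaining = 133); 3/5 of 133 = 79.80, rounded up to 80, so 80 needed; 80 in favor. Satisfied.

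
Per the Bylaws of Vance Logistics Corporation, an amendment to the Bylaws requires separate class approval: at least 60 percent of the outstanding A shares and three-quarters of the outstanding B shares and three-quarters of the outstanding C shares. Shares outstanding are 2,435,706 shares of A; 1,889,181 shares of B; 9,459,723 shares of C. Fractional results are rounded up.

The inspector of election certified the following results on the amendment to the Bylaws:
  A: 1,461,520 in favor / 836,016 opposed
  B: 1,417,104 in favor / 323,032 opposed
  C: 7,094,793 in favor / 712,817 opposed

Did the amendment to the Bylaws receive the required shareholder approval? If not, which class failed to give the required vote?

Approved — every class gave the required vote.

A: 3/5 of 2435706 = 1461423.60, rounded up to 1461424; 1,461,424 required, 1,461,520 in favor — approved.
B: 3/4 of 1889181 = 1416885.75, rounded up to 1416886; 1,416,886 required, 1,417,104 in favor — approved.
C: 3/4 of 9459723 = 7094792.25, rounded up to 7094793; 7,094,793 required, 7,094,793 in favor — approved.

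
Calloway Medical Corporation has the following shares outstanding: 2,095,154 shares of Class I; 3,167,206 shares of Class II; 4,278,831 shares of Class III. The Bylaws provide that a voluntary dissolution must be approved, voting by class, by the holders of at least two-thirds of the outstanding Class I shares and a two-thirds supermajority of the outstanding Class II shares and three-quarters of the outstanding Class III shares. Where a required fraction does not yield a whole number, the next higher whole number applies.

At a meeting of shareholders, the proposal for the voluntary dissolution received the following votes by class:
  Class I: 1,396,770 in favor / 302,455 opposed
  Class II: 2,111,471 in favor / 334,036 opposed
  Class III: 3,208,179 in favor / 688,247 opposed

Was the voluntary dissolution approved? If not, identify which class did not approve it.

Class I: 2/3 of 2095154 = 1396769.33, rounded up to 1396770; 1,396,770 required, 1,396,770 in favor — approved.
Class II: 2/3 of 3167206 = 2111470.67, rounded up to 2111471; 2,111,471 required, 2,111,471 in favor — approved.
Class III: 3/4 of 4278831 = 3209123.25, rounded up to 3209124; 3,209,124 required, 3,208,179 in favor — not approved.

Not approved — the Class III shares did not give the required vote.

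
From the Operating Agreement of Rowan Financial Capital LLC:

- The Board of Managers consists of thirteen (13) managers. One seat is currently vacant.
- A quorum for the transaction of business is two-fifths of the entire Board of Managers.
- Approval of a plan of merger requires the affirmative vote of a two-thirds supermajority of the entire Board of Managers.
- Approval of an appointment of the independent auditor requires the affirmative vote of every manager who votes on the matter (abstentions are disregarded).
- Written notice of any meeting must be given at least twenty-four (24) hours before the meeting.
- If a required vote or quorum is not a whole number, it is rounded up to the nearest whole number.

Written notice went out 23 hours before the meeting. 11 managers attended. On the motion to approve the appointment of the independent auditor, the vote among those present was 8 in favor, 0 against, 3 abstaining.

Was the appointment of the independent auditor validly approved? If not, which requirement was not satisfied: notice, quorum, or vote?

Invalid — notice requirement not satisfied.

Notice: 23 hours given; 24 required (23 < 24). Not satisfied.
Quorum: 11 present; quorum is 6. Satisfied.
Vote: the appointment of the independent auditor requires the unanimous vote of the votes cast (11 present − 3 abstaining = 8). Unanimous means all 8, so 8 affirmative votes are needed; 8 voted in favor. Satisfied.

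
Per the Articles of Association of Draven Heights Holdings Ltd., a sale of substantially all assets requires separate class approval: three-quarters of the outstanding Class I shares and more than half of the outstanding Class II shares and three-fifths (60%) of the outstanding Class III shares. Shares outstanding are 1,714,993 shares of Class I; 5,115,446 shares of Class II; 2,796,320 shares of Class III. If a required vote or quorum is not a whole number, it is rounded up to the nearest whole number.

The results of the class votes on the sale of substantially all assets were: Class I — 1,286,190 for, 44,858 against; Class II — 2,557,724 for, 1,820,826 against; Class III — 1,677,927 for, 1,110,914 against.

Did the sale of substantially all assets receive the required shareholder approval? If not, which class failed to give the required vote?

Not approved — the Class I shares did not give the required vote.

Class I: 3/4 of 1714993 = 1286244.75, rounded up to 1286245; 1,286,245 required, 1,286,190 in favor — not approved.
Class II: a majority of 5115446 is 2557724; 2,557,724 required, 2,557,724 in favor — approved.
Class III: 3/5 of 2796320 = 1677792; 1,677,792 required, 1,677,927 in favor — approved.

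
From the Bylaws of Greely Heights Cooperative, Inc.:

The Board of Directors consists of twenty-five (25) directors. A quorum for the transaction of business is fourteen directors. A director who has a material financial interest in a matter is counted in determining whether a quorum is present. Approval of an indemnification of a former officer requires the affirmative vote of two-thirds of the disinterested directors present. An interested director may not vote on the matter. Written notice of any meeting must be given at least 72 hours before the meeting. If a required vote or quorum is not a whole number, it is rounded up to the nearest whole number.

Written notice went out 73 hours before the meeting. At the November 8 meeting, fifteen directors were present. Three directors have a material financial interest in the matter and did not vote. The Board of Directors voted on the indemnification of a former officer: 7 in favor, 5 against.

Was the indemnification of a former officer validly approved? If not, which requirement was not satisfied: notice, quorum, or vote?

Notice: 73 hours given; 72 required (73 ≥ 72). Satisfied.
Quorum: 15 present (interested directors count toward quorum); quorum is 14. Satisfied.
Vote: the indemnification of a former officer requires two-thirds of the disinterested directors present (15 − 3 = 12). 2/3 of 12 = 8, so 8 affirmative votes are needed; 7 voted in favor. Not satisfied.

Invalid — vote requirement not satisfied.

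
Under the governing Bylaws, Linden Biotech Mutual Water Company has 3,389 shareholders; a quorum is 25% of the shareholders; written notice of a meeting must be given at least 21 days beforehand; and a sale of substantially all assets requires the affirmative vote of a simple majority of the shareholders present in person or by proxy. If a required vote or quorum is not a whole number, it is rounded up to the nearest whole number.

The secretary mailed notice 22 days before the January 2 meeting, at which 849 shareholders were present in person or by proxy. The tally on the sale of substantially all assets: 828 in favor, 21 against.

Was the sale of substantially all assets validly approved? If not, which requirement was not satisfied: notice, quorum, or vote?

Valid — all requirements satisfied.

Notice: 22 days given; 21 required. Satisfied.
Quorum: 25% of 3,389 = 847.25, rounded up to 848; 849 present. Satisfied.
Vote: requires a majority of those present (849); a majority of 849 is 425, so 425 needed; 828 in favor. Satisfied.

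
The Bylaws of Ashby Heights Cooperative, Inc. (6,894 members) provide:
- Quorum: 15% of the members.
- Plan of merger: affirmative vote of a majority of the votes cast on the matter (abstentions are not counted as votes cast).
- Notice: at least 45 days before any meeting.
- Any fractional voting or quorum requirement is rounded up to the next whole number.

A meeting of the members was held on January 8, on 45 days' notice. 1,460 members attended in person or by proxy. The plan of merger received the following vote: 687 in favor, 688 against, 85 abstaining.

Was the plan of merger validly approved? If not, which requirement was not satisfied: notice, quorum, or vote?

Notice: 45 days given; 45 required. Satisfied.
Quorum: 15% of 6,894 = 1,034.10, rounded up to 1,035; 1,460 present. Satisfied.
Vote: requires a majority of the votes cast (1,460 − 85 abstaining = 1,375); a majority of 1375 is 688, so 688 needed; 687 in favor. Not satisfied.

Invalid — vote requirement not satisfied.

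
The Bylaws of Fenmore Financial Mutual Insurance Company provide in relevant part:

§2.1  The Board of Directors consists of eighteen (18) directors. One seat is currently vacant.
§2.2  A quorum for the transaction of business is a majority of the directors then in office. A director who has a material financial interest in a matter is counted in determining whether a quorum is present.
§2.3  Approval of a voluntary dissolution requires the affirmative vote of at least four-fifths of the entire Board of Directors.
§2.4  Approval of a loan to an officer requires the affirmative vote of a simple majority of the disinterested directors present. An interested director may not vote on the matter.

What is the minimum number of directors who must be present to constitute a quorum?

9

A majority of 17 is 9.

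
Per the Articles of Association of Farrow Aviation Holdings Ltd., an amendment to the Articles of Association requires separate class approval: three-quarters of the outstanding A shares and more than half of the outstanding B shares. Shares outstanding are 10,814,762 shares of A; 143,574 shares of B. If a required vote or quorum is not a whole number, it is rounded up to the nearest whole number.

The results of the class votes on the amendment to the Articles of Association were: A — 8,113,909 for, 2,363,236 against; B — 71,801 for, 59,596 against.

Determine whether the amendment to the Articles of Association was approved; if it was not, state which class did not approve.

A: 3/4 of 10814762 = 8111071.50, rounded up to 8111072; 8,111,072 required, 8,113,909 in favor — approved.
B: a majority of 143574 is 71788; 71,788 required, 71,801 in favor — approved.

Approved — every class gave the required vote.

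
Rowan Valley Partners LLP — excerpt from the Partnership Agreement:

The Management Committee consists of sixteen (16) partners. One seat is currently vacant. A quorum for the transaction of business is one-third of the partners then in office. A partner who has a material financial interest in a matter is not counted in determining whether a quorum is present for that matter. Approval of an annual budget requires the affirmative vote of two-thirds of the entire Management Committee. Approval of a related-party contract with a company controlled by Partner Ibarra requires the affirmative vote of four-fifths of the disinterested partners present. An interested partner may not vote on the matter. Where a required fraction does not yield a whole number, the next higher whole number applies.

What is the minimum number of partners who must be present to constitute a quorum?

5

1/3 of 15 = 5.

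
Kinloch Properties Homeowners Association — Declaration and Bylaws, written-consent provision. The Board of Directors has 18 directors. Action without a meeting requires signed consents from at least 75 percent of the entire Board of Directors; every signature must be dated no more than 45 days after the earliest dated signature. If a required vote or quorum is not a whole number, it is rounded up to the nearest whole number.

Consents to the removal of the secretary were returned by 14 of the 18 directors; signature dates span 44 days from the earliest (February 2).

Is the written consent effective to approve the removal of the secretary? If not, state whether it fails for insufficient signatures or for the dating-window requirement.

Signatures required: at least 75 percent of 18 — 3/4 of 18 = 13.50, rounded up to 14, so 14 needed; 14 signed. Sufficient.
Dating window: the latest signature is 44 days after the earliest; the limit is 45 days. Within the window.

Effective — both the signature and dating-window requirements are satisfied.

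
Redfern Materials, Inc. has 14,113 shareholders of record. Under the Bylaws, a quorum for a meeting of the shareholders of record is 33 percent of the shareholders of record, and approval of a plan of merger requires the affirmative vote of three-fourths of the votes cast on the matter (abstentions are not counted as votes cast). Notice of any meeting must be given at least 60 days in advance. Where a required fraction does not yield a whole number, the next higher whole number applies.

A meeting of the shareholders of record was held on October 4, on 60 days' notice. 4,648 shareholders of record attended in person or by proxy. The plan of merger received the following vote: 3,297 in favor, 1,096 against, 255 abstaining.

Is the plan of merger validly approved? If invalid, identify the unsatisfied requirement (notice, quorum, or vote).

Invalid — quorum requirement not satisfied.

Notice: 60 days given; 60 required. Satisfied.
Quorum: 33% of 14,113 = 4,657.29, rounded up to 4,658; 4,648 present. Not satisfied.
Vote: requires three-fourths of the votes cast (4,648 − 255 abstaining = 4,393); 3/4 of 4393 = 3294.75, rounded up to 3295, so 3,295 needed; 3,297 in favor. Satisfied.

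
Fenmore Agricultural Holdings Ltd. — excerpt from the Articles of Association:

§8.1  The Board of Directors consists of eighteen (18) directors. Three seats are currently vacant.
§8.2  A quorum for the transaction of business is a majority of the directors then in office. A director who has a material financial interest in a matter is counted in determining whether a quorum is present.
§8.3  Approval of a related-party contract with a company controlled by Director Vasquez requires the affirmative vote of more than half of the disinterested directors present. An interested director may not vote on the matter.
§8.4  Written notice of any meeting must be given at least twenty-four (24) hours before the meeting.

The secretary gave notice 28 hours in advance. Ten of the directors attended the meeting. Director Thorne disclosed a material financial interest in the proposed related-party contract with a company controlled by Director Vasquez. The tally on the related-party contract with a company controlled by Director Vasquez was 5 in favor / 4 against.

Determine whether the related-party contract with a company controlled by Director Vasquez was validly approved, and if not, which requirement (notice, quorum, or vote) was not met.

Valid — all requirements satisfied.

Notice: 28 hours given; 24 required (28 ≥ 24). Satisfied.
Quorum: 10 present (interested directors count toward quorum); quorum is 8. Satisfied.
Vote: the related-party contract with a company controlled by Director Vasquez requires a majority of the disinterested directors present (10 − 1 = 9). A majority of 9 is 5, so 5 affirmative votes are needed; 5 voted in favor. Satisfied.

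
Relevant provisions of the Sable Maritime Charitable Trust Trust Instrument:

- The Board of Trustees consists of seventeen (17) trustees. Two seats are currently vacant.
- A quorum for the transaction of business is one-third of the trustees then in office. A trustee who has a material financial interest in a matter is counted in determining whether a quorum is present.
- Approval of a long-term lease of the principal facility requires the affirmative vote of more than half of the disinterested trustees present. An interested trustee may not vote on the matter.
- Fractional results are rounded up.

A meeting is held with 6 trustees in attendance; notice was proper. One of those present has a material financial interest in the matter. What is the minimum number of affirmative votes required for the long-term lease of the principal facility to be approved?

3

The long-term lease of the principal facility requires a majority of the disinterested trustees present (6 − 1 = 5).
A majority of 5 is 3.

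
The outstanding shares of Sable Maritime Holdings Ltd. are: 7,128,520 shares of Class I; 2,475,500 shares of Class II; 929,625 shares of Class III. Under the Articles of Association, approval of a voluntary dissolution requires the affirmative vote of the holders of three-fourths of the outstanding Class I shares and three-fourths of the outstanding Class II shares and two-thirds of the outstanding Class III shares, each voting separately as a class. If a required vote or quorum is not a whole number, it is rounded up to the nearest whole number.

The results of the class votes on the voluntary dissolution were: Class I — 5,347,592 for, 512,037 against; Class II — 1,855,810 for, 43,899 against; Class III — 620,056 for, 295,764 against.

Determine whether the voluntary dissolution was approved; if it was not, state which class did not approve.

Class I: 3/4 of 7128520 = 5346390; 5,346,390 required, 5,347,592 in favor — approved.
Class II: 3/4 of 2475500 = 1856625; 1,856,625 required, 1,855,810 in favor — not approved.
Class III: 2/3 of 929625 = 619750; 619,750 required, 620,056 in favor — approved.

Not approved — the Class II shares did not give the required vote.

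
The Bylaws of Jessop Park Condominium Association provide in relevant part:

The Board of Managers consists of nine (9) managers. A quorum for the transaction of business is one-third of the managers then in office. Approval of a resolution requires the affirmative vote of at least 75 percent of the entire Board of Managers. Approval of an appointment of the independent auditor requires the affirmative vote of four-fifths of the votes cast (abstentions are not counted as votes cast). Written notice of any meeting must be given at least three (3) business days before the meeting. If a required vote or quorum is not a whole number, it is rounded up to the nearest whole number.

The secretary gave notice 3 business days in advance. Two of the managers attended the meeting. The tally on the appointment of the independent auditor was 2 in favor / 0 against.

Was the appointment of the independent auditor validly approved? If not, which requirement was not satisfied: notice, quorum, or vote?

Notice: 3 business days given; 3 required (3 ≥ 3). Satisfied.
Quorum: 2 present; quorum is 3. Not satisfied.
Vote: the appointment of the independent auditor requires four-fifths of the votes cast (2). 4/5 of 2 = 1.60, rounded up to 2, so 2 affirmative votes are needed; 2 voted in favor. Satisfied. (Moot — without a quorum no business can be validly transacted.)

Invalid — quorum requirement not satisfied.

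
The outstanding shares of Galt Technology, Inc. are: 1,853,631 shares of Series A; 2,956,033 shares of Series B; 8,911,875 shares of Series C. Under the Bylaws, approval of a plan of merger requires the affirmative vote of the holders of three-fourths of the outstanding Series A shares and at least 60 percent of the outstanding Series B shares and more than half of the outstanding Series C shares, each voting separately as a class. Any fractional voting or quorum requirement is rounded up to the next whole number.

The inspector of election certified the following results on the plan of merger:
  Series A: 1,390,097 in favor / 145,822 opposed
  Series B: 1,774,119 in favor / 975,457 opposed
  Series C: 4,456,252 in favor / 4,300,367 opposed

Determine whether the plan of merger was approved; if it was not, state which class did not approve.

Series A: 3/4 of 1853631 = 1390223.25, rounded up to 1390224; 1,390,224 required, 1,390,097 in favor — not approved.
Series B: 3/5 of 2956033 = 1773619.80, rounded up to 1773620; 1,773,620 required, 1,774,119 in favor — approved.
Series C: a majority of 8911875 is 4455938; 4,455,938 required, 4,456,252 in favor — approved.

Not approved — the Series A shares did not give the required vote.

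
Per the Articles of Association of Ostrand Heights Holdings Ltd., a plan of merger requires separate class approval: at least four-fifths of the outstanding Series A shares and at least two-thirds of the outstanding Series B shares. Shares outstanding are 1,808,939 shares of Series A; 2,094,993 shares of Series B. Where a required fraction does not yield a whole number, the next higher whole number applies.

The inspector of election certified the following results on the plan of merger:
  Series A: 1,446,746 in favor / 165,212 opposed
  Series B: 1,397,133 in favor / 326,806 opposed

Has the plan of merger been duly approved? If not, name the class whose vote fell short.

Not approved — the Series A shares did not give the required vote.

Series A: 4/5 of 1808939 = 1447151.20, rounded up to 1447152; 1,447,152 required, 1,446,746 in favor — not approved.
Series B: 2/3 of 2094993 = 1396662; 1,396,662 required, 1,397,133 in favor — approved.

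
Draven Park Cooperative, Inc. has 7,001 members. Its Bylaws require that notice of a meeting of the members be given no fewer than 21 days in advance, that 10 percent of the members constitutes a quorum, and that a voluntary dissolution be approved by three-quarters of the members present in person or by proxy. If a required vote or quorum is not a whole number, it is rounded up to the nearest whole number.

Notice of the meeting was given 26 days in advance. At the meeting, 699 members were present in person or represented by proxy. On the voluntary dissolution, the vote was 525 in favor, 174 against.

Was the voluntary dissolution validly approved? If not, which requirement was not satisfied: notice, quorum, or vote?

Invalid — quorum requirement not satisfied.

Notice: 26 days given; 21 required. Satisfied.
Quorum: 10% of 7,001 = 700.10, rounded up to 701; 699 present. Not satisfied.
Vote: requires three-fourths of those present (699); 3/4 of 699 = 524.25, rounded up to 525, so 525 needed; 525 in favor. Satisfied.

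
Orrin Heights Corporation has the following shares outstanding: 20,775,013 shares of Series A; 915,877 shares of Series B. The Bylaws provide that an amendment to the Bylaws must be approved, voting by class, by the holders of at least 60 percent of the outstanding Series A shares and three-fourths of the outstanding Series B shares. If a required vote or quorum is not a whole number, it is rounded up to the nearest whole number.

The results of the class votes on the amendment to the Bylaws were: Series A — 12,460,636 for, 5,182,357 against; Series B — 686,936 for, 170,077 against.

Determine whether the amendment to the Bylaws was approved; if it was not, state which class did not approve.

Not approved — the Series A shares did not give the required vote.

Series A: 3/5 of 20775013 = 12465007.80, rounded up to 12465008; 12,465,008 required, 12,460,636 in favor — not approved.
Series B: 3/4 of 915877 = 686907.75, rounded up to 686908; 686,908 required, 686,936 in favor — approved.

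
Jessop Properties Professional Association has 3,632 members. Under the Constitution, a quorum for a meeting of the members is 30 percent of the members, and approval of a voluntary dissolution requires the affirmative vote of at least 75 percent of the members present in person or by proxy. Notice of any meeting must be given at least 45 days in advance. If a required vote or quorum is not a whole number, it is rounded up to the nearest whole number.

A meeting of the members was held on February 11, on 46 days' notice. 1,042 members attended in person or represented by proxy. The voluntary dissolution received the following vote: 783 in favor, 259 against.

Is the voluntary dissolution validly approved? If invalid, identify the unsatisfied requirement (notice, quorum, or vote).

Invalid — quorum requirement not satisfied.

Notice: 46 days given; 45 required. Satisfied.
Quorum: 30% of 3,632 = 1,089.60, rounded up to 1,090; 1,042 present. Not satisfied.
Vote: requires three-fourths of those present (1,042); 3/4 of 1042 = 781.50, rounded up to 782, so 782 needed; 783 in favor. Satisfied.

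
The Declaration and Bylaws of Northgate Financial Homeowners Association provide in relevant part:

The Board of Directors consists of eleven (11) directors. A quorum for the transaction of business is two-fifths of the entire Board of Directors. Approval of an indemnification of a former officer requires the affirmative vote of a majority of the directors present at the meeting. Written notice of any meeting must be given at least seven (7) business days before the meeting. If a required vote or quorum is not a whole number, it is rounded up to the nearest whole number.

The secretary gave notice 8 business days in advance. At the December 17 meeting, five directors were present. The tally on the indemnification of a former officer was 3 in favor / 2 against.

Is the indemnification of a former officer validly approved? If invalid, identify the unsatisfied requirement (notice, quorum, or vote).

Notice: 8 business days given; 7 required (8 ≥ 7). Satisfied.
Quorum: 5 present; quorum is 5. Satisfied.
Vote: the indemnification of a former officer requires a majority of the directors present (5). A majority of 5 is 3, so 3 affirmative votes are needed; 3 voted in favor. Satisfied.

Valid — all requirements satisfied.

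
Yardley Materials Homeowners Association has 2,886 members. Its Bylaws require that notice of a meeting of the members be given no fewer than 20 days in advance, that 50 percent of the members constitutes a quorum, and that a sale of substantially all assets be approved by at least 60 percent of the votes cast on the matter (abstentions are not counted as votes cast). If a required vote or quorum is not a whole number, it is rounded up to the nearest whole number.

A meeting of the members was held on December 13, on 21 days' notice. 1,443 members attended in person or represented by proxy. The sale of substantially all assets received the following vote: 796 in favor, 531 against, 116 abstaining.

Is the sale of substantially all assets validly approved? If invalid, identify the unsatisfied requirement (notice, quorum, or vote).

Notice: 21 days given; 20 required. Satisfied.
Quorum: 50% of 2,886 = 1,443; 1,443 present. Satisfied.
Vote: requires three-fifths of the votes cast (1,443 − 116 abstaining = 1,327); 3/5 of 1327 = 796.20, rounded up to 797, so 797 needed; 796 in favor. Not satisfied.

Invalid — vote requirement not satisfied.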